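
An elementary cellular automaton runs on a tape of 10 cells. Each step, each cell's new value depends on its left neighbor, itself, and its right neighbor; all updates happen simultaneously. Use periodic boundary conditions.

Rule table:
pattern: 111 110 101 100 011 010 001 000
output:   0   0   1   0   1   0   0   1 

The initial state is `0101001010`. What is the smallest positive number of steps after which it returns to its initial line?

0010000100
1000110001
0010100101
0001000010
1100011000
1001010010
0000100001
0110001100
0100101001
1000010000
0011000110
1010010100
0100001000
0001100011
0101001010

15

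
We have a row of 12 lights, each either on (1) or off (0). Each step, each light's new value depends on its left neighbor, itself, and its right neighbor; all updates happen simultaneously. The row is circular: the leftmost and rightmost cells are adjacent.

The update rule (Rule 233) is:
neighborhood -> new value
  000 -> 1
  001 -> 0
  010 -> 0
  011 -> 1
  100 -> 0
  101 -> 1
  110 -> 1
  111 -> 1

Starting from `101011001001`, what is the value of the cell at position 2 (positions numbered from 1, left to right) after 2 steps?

110111000001
111111011101
position 2 holds 1

1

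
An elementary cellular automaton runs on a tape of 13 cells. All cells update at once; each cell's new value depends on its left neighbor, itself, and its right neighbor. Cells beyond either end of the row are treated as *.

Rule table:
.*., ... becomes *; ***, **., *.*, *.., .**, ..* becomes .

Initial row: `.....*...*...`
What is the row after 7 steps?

.***.*.*.*.*.
.....*.*.*.*.
.***.*.*.*.*.  (repeats step 1; period 2)
step 7: .***.*.*.*.*.

.***.*.*.*.*.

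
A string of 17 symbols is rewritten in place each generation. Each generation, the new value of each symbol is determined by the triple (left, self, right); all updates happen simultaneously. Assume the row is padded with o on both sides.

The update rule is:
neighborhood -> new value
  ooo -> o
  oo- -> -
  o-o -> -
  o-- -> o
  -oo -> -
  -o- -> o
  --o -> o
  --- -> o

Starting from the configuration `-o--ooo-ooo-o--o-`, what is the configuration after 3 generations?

-ooo-o---o--oooo-
--o--ooooooo-oo--
ooooo-ooooo----oo

ooooo-ooooo----oo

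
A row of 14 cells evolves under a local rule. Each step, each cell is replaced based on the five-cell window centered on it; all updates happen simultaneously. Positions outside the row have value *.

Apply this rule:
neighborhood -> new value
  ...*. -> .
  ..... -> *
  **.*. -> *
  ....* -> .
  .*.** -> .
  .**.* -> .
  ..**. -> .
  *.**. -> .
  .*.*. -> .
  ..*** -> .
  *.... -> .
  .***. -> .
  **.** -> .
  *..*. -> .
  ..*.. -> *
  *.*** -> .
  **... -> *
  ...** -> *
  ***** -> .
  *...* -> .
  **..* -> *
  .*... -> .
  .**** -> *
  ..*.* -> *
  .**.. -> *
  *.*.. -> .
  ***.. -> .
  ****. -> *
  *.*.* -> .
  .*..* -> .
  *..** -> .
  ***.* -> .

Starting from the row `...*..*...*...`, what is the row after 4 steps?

*..*..*...*..*
.*.*..*...*...
*.....*...*..*
.*.*..*...*...

.*.*..*...*...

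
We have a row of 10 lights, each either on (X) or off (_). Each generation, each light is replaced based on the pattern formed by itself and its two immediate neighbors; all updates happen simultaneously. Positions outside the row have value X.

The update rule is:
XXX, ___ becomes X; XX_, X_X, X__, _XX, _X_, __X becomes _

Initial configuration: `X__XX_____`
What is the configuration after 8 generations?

______XXX_
_XXXX__X__
__XX______
_____XXXX_
_XXX__XX__
__X_______
____XXXXX_
_XX__XXX__

_XX__XXX__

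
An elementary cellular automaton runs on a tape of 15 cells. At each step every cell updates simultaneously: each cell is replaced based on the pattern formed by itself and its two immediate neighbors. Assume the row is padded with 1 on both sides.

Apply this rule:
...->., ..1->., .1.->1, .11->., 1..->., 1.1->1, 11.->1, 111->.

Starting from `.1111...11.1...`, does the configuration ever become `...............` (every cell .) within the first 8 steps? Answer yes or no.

1...1....111...
1...1......1...
1...1......1...  (fixed point — unchanged through step 8)
step 8 is 1...1......1..., still not uniform .

no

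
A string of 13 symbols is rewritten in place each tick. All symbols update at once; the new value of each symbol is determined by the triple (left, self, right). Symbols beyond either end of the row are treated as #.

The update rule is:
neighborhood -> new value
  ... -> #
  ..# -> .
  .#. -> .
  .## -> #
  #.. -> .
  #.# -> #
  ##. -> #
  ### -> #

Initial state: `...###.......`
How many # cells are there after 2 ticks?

.#.###.#####.
#.###########
count of #: 12

12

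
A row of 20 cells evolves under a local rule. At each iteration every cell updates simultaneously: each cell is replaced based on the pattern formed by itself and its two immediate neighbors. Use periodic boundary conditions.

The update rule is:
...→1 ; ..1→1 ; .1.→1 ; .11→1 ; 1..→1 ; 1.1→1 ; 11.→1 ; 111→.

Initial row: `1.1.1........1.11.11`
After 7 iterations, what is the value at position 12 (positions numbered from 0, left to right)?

iteration 1: 1111111111111111111.
iteration 2: 1.................11
iteration 3: 1111111111111111111.  (repeats iteration 1; period 2)
iteration 7: 1111111111111111111.
position 12 holds 1

1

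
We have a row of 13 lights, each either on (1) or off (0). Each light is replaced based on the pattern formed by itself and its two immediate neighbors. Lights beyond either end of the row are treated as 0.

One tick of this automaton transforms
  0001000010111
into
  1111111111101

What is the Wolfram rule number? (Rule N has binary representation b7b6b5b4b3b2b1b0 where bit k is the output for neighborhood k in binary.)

127

position 11: 111 → 0  (bit 7 = 0)
position 12: 110 → 1  (bit 6 = 1)
position 9: 101 → 1  (bit 5 = 1)
position 4: 100 → 1  (bit 4 = 1)
position 10: 011 → 1  (bit 3 = 1)
position 3: 010 → 1  (bit 2 = 1)
position 2: 001 → 1  (bit 1 = 1)
position 0: 000 → 1  (bit 0 = 1)
bits b7..b0 = 01111111 = 127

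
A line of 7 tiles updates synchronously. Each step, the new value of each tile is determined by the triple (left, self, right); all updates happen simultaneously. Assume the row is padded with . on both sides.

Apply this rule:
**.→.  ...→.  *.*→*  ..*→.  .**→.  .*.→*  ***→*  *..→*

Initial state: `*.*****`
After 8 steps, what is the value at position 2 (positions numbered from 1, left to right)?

step 1: **.***.
step 2: ..*.*.*
step 3: ..*****
step 4: ...***.
step 5: ....*.*
step 6: ....***
step 7: .....*.
step 8: .....**
position 2 holds .

.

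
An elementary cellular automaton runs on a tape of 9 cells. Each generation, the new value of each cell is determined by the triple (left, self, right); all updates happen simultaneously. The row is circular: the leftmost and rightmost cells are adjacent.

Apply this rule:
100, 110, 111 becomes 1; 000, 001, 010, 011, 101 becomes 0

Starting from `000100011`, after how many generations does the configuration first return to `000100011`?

100010001
110001000
011000100
001100010
000110001
100011000
010001100
001000110
000100011

9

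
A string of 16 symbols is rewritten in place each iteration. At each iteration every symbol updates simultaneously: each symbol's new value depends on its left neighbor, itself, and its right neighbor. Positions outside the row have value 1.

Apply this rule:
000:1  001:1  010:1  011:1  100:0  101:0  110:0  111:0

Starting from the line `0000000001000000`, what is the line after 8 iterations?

iteration 1: 0111111111011111
iteration 2: 0100000000010000
iteration 3: 0101111111110111
iteration 4: 0101000000000100
iteration 5: 0101011111111101
iteration 6: 0101010000000001
iteration 7: 0101010111111111
iteration 8: 0101010100000000

0101010100000000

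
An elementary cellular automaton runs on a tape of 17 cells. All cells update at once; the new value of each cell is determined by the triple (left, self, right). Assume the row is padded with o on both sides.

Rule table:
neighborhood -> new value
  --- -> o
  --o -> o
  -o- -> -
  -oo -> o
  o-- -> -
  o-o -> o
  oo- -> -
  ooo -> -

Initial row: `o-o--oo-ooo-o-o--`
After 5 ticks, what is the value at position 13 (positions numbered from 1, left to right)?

o

-o--oo-oo--o-o--o
o--oo-oo--o-o--oo
--oo-oo--o-o--oo-
-oo-oo--o-o--oo-o
oo-oo--o-o--oo-oo
position 13 holds o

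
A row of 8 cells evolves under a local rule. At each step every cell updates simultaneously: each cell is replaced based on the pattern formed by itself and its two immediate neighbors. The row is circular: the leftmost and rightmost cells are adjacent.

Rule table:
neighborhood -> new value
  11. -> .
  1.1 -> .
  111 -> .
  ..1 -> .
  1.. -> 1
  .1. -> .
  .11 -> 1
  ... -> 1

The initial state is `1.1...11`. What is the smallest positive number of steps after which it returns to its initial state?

step 1: ...11.1.
step 2: 11.1...1
step 3: ....11.1
step 4: 111.1...
step 5: 1....11.
step 6: .111.1..
step 7: .1....11
step 8: ..111.1.
step 9: 1.1....1
step 10: ...111.1
step 11: 11.1....
step 12: 1...111.
step 13: .11.1...
step 14: .1...111
step 15: ..11.1..
step 16: 1.1...11

16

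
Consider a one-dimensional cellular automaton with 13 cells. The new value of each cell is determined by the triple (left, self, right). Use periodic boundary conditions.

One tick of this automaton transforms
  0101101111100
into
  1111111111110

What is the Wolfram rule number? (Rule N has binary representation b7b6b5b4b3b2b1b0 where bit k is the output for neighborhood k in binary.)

position 7: 111 → 1  (bit 7 = 1)
position 4: 110 → 1  (bit 6 = 1)
position 2: 101 → 1  (bit 5 = 1)
position 11: 100 → 1  (bit 4 = 1)
position 3: 011 → 1  (bit 3 = 1)
position 1: 010 → 1  (bit 2 = 1)
position 0: 001 → 1  (bit 1 = 1)
position 12: 000 → 0  (bit 0 = 0)
bits b7..b0 = 11111110 = 254

254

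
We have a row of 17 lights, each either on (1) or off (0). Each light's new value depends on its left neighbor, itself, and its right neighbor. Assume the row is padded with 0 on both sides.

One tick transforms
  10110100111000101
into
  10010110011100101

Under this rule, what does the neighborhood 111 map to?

At position 9 the neighborhood is 111; the next row has 1 there.

1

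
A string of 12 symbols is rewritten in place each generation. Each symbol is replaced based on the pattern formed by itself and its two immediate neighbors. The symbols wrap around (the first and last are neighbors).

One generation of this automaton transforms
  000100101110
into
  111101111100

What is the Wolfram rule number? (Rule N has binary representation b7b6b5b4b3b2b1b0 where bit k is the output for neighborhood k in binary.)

175

position 9: 111 → 1  (bit 7 = 1)
position 10: 110 → 0  (bit 6 = 0)
position 7: 101 → 1  (bit 5 = 1)
position 4: 100 → 0  (bit 4 = 0)
position 8: 011 → 1  (bit 3 = 1)
position 3: 010 → 1  (bit 2 = 1)
position 2: 001 → 1  (bit 1 = 1)
position 0: 000 → 1  (bit 0 = 1)
bits b7..b0 = 10101111 = 175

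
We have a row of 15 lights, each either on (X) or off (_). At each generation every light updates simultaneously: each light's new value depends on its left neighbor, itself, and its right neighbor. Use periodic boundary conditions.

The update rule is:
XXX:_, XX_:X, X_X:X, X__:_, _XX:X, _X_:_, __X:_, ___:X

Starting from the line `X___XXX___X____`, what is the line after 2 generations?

__X_X_X_X___XX_
X__X_X_X__X_XX_

X__X_X_X__X_XX_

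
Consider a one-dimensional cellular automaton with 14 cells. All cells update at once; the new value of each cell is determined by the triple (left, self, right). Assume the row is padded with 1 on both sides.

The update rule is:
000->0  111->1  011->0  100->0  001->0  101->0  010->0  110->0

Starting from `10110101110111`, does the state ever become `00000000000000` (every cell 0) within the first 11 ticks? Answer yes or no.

tick 1: 00000000100011
tick 2: 00000000000001
tick 3: 00000000000000
all cells are 0 at tick 3

yes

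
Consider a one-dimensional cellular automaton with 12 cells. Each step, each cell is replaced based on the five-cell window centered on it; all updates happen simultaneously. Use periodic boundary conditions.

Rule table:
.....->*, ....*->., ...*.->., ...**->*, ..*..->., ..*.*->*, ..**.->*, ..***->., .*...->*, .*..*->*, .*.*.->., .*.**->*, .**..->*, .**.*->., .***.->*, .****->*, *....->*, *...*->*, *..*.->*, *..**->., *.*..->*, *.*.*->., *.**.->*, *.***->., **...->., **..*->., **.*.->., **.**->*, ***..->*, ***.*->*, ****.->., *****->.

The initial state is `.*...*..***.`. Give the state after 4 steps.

*.**..*..**.
.***.*.*.*..
*.**.....***
****.**.*.*.

****.**.*.*.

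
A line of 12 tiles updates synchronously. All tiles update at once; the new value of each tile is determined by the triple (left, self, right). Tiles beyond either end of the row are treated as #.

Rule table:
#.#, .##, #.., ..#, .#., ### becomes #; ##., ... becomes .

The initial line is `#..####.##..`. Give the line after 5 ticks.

.#####.##.##
#####.##.###
####.##.####
###.##.#####
##.##.######

##.##.######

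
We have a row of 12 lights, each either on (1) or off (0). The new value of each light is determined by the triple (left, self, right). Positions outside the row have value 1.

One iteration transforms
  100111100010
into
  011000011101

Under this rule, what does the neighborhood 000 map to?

At position 8 the neighborhood is 000; the next row has 1 there.

1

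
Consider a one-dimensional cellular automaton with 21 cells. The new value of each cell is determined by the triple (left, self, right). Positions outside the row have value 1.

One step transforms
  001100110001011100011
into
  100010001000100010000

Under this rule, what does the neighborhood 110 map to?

At position 3 the neighborhood is 110; the next row has 0 there.

0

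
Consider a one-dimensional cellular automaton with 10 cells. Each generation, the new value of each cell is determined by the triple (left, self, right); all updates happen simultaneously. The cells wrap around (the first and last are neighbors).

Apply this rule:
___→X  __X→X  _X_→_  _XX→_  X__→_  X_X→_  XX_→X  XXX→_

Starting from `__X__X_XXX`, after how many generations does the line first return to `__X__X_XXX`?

30

_X__X____X
___X__XXX_
XXX__X__X_
__X_X__X__
XX____X__X
_X_XXX__X_
X____X_X__
__XXX____X
_X__X_XXX_
X__X____X_
__X__XXX__
XX__X__X_X
_X_X__X___
X____X__XX
X_XXX__X__
____X_X__X
_XXX____X_
X__X_XXX__
__X____X_X
_X__XXX___
X__X__X_XX
X_X__X____
____X__XXX
_XXX__X__X
___X_X__X_
XXX____X__
__X_XXX__X
_X____X_X_
X__XXX____
__X__X_XXX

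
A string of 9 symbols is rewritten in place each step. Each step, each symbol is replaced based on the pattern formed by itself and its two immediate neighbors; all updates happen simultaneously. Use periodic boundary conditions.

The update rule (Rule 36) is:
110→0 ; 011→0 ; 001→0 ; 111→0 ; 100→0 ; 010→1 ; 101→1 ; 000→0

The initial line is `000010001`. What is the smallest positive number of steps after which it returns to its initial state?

1

step 1: 000010001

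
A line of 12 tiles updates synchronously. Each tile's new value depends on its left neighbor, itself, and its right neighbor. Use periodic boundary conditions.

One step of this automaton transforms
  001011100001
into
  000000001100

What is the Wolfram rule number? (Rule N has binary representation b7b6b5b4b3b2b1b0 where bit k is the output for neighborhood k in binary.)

1

position 5: 111 → 0  (bit 7 = 0)
position 6: 110 → 0  (bit 6 = 0)
position 3: 101 → 0  (bit 5 = 0)
position 0: 100 → 0  (bit 4 = 0)
position 4: 011 → 0  (bit 3 = 0)
position 2: 010 → 0  (bit 2 = 0)
position 1: 001 → 0  (bit 1 = 0)
position 8: 000 → 1  (bit 0 = 1)
bits b7..b0 = 00000001 = 1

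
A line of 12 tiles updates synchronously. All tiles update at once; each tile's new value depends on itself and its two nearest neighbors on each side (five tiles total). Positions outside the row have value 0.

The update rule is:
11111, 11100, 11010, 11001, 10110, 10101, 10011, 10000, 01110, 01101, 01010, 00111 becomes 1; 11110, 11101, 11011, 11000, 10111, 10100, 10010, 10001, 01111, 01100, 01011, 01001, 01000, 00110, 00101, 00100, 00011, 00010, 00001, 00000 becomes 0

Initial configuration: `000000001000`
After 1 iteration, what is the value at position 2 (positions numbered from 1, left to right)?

0

000000000010
position 2 holds 0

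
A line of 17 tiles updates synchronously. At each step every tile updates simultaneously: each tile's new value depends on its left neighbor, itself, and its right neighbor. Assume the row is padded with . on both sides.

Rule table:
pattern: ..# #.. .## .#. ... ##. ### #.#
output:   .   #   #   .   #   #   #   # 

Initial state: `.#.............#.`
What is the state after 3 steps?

..############..#
#.#############..
.################

.################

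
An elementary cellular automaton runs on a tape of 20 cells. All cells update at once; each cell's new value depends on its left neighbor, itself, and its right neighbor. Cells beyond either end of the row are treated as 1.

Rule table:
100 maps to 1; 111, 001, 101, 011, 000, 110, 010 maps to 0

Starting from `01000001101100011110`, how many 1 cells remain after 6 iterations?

4

00100000000010000000
10010000000001000000
01001000000000100000
00100100000000010000
10010010000000001000
01001001000000000100
count of 1: 4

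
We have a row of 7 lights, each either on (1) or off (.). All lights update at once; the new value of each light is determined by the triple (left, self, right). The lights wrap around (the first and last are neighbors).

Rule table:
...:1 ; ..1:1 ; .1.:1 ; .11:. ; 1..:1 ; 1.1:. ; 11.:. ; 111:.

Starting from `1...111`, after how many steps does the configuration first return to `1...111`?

.111...
1...111

2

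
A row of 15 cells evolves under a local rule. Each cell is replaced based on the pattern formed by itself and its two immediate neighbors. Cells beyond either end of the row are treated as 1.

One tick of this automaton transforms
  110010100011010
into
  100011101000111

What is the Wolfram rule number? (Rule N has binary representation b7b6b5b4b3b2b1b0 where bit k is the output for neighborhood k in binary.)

position 0: 111 → 1  (bit 7 = 1)
position 1: 110 → 0  (bit 6 = 0)
position 5: 101 → 1  (bit 5 = 1)
position 2: 100 → 0  (bit 4 = 0)
position 10: 011 → 0  (bit 3 = 0)
position 4: 010 → 1  (bit 2 = 1)
position 3: 001 → 0  (bit 1 = 0)
position 8: 000 → 1  (bit 0 = 1)
bits b7..b0 = 10100101 = 165

165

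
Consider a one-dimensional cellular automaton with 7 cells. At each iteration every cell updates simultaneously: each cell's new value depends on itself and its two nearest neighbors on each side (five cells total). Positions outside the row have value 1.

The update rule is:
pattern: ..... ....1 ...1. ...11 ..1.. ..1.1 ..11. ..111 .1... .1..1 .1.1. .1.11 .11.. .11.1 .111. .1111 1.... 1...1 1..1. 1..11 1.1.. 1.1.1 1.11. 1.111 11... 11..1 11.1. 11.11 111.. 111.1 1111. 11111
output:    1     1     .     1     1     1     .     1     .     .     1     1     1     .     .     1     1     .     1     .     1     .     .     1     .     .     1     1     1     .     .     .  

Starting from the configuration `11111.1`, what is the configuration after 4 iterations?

..1.111

iteration 1: .....11
iteration 2: .111111
iteration 3: 111....
iteration 4: ..1.111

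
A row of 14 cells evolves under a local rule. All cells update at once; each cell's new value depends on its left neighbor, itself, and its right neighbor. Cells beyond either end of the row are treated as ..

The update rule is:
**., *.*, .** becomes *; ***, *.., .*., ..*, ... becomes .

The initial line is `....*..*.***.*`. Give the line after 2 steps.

........**.**.
........*****.

........*****.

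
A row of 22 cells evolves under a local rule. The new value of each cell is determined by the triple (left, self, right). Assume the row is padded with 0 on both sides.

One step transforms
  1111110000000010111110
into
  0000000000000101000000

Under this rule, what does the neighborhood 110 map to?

0

At position 5 the neighborhood is 110; the next row has 0 there.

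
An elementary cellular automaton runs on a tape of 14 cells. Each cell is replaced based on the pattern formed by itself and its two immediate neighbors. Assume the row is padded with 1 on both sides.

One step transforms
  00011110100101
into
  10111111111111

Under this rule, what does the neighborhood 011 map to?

1

At position 3 the neighborhood is 011; the next row has 1 there.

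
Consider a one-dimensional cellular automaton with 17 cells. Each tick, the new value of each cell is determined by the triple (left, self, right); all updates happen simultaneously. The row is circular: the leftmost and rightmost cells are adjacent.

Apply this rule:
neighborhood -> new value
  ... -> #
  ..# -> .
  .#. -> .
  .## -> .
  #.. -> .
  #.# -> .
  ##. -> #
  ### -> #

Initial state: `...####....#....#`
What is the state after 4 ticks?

.#..###.##...##..
.....##..#.#..#.#
.###..#..........
..##....#########

..##....#########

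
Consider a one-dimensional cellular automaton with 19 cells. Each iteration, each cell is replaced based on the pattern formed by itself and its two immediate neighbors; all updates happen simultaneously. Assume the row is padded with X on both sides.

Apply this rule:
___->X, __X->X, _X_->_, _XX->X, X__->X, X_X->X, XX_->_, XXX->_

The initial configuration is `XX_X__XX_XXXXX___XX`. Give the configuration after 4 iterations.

iteration 1: __X_XXX_XX____XXXX_
iteration 2: XX_XX__XX_XXXXX___X
iteration 3: __XX_XXX_XX____XXXX
iteration 4: XXX_XX__XX_XXXXX___

XXX_XX__XX_XXXXX___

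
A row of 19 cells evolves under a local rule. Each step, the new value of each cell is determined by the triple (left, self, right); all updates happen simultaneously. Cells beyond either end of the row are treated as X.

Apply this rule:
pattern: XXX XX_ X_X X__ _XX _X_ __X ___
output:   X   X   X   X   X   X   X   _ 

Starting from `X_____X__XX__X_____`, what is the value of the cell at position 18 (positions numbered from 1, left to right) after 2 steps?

X

step 1: XX___XXXXXXXXXX___X
step 2: XXX_XXXXXXXXXXXX_XX
position 18 holds X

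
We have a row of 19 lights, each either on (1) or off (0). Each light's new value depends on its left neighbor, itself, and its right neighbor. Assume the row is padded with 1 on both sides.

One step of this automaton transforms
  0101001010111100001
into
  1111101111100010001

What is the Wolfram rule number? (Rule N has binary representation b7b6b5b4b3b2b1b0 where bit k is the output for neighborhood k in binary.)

position 11: 111 → 0  (bit 7 = 0)
position 13: 110 → 0  (bit 6 = 0)
position 0: 101 → 1  (bit 5 = 1)
position 4: 100 → 1  (bit 4 = 1)
position 10: 011 → 1  (bit 3 = 1)
position 1: 010 → 1  (bit 2 = 1)
position 5: 001 → 0  (bit 1 = 0)
position 15: 000 → 0  (bit 0 = 0)
bits b7..b0 = 00111100 = 60

60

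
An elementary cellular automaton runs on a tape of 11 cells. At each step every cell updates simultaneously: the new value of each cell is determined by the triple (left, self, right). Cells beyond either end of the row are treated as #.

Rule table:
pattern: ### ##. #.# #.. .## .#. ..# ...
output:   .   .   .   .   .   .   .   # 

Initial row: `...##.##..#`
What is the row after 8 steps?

.#.........
...#######.
.#.........  (repeats step 1; period 2)
step 8: ...#######.

...#######.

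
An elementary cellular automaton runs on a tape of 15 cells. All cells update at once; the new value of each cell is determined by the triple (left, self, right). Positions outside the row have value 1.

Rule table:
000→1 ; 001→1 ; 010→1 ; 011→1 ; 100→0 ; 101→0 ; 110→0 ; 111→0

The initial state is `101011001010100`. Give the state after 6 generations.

010101101011001

001010011010101
011010110010101
010010100110101
010110101100101
010100101001101
010101101011001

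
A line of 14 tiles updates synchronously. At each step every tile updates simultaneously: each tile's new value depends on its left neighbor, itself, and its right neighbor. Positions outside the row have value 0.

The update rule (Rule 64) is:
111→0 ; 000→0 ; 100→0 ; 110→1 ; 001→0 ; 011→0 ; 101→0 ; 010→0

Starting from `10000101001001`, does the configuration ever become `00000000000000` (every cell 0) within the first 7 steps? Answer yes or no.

00000000000000
all cells are 0 at step 1

yes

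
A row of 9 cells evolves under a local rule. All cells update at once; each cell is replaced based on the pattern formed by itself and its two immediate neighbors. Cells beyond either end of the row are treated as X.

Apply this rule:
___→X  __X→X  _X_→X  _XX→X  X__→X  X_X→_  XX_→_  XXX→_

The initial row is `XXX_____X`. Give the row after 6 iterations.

XXXXXX___

___XXXXXX
XXXX_____
____XXXXX
XXXXX____
_____XXXX
XXXXXX___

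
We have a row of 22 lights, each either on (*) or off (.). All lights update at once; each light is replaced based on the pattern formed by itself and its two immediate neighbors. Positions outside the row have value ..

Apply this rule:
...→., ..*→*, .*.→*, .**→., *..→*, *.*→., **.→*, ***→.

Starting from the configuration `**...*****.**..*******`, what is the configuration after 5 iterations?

*...***.*.******...*.*

.**.*....*..***......*
*.*.**..****..**....**
*.*..***...***.**..*.*
*.***..**.*..*..****.*
*...***.*.******...*.*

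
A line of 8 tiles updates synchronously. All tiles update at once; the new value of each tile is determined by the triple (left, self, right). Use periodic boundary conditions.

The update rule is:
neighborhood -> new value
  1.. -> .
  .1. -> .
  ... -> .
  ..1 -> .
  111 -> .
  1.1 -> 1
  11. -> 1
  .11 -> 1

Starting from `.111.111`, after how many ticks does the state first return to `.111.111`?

2

11.111.1
.111.111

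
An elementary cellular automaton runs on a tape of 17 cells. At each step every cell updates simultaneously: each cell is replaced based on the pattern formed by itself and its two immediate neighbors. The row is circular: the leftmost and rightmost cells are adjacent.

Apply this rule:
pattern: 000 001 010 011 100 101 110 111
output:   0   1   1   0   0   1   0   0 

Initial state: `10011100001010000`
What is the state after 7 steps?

10100000011110001
01100000100000010
10000001100000110
10000010000001001
00000110000011010
00001000000100110
00011000001101000

00011000001101000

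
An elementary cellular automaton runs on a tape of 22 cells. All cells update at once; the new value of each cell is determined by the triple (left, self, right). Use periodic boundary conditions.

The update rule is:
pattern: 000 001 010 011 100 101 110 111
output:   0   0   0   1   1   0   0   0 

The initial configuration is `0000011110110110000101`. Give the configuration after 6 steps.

0000010000100001000010

step 1: 1000010000100101000000
step 2: 0100001000010000100000
step 3: 0010000100001000010000
step 4: 0001000010000100001000
step 5: 0000100001000010000100
step 6: 0000010000100001000010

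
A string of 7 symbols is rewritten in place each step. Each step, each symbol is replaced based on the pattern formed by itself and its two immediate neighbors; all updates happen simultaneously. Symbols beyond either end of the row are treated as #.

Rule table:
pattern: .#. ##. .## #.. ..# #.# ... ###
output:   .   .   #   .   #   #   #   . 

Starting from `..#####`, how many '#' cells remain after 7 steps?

4

.##....
##..###
...##..
.###..#
##...##
...###.
.###..#
count of #: 4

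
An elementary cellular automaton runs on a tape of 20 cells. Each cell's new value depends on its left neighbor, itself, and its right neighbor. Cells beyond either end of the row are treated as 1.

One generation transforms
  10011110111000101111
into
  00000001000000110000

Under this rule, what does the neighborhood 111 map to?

At position 4 the neighborhood is 111; the next row has 0 there.

0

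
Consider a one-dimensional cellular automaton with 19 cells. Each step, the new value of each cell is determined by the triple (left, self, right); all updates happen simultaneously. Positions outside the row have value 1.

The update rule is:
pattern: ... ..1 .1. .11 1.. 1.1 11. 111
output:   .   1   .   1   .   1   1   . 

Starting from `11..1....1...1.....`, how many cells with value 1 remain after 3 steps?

step 1: .1.1....1...1.....1
step 2: 1.1....1...1.....11
step 3: 11....1...1.....11.
count of 1: 6

6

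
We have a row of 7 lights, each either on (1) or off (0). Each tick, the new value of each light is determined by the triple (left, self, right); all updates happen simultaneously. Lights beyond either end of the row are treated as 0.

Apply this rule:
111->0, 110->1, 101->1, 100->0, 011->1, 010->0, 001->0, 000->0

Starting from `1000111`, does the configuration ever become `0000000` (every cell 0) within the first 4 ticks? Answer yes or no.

0000101
0000010
0000000
all cells are 0 at tick 3

yes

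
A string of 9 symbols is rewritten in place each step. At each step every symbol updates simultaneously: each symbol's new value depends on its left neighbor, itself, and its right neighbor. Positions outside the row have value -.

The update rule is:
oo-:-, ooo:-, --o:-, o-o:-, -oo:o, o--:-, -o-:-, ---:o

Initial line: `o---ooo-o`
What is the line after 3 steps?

step 1: --o-o----
step 2: o-----ooo
step 3: --ooo-o--

--ooo-o--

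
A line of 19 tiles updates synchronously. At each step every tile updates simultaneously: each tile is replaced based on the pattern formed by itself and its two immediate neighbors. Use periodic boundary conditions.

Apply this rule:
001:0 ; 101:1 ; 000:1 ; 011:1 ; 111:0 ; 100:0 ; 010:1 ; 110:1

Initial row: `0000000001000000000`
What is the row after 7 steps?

1111111101011111111
0000000111110000000
1111110100010111111
0000011101011100000
1111010111110101111
0001111100011111000
1101000101010001011

1101000101010001011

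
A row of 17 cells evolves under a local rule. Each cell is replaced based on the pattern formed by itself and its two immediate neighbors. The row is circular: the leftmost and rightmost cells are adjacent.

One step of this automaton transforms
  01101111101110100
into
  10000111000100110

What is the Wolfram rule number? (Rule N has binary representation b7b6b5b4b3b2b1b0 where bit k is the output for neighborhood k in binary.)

position 5: 111 → 1  (bit 7 = 1)
position 2: 110 → 0  (bit 6 = 0)
position 3: 101 → 0  (bit 5 = 0)
position 15: 100 → 1  (bit 4 = 1)
position 1: 011 → 0  (bit 3 = 0)
position 14: 010 → 1  (bit 2 = 1)
position 0: 001 → 1  (bit 1 = 1)
position 16: 000 → 0  (bit 0 = 0)
bits b7..b0 = 10010110 = 150

150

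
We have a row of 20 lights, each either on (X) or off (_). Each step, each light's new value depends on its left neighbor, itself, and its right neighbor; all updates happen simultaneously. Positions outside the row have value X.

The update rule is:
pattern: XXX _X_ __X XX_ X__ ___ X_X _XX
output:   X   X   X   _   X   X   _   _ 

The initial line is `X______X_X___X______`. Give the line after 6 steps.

step 1: _XXXXXXX_XXXXXXXXXXX
step 2: __XXXXX___XXXXXXXXXX
step 3: XX_XXX_XXX_XXXXXXXXX
step 4: X___X___X___XXXXXXXX
step 5: _XXXXXXXXXXX_XXXXXXX
step 6: __XXXXXXXXX___XXXXXX

__XXXXXXXXX___XXXXXX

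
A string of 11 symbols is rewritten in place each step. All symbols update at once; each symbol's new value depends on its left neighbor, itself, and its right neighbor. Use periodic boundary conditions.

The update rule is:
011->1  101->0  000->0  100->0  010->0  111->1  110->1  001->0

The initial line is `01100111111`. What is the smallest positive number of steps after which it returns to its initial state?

1

step 1: 01100111111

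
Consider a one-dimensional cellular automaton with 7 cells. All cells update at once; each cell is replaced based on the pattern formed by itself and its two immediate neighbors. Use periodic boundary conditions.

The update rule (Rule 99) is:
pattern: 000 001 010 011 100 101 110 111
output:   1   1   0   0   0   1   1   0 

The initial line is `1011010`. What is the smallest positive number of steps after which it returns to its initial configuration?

7

step 1: 0101101
step 2: 1010110
step 3: 0101011
step 4: 1010101
step 5: 1101010
step 6: 0110101
step 7: 1011010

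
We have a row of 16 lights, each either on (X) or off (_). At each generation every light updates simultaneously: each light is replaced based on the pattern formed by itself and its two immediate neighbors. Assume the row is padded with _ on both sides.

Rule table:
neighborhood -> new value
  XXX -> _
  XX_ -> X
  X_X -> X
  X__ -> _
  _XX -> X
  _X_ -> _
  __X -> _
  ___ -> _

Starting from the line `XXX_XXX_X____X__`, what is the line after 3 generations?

X_XXX_XX________
_XX_XXXX________
_XXXX__X________

_XXXX__X________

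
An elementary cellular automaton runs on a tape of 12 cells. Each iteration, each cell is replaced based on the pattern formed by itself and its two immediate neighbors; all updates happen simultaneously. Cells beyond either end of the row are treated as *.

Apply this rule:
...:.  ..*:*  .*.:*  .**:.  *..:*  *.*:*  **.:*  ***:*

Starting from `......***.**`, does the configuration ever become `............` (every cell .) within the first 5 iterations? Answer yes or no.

no

*....*.***.*
**..***.***.
****.***.***
*****.***.**
******.***.*
iteration 5 is ******.***.*, still not uniform .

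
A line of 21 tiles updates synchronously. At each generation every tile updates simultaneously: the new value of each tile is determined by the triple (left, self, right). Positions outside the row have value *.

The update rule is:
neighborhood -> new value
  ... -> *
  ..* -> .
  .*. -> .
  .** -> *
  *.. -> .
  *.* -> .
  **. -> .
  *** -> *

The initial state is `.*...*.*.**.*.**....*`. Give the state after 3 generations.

...*.**..*.*..**....*

generation 1: ...*.....*....*..**.*
generation 2: .*...***...**....*..*
generation 3: ...*.**..*.*..**....*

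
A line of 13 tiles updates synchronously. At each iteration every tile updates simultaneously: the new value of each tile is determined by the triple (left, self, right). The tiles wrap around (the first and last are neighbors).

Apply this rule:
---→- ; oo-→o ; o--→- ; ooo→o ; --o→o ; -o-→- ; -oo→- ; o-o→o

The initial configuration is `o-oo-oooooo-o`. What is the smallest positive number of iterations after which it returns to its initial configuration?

oo-oo-oooooo-
-oo-oo-oooooo
o-oo-oo-ooooo
oo-oo-oo-oooo
ooo-oo-oo-ooo
oooo-oo-oo-oo
ooooo-oo-oo-o
oooooo-oo-oo-
-oooooo-oo-oo
o-oooooo-oo-o
oo-oooooo-oo-
-oo-oooooo-oo
o-oo-oooooo-o

13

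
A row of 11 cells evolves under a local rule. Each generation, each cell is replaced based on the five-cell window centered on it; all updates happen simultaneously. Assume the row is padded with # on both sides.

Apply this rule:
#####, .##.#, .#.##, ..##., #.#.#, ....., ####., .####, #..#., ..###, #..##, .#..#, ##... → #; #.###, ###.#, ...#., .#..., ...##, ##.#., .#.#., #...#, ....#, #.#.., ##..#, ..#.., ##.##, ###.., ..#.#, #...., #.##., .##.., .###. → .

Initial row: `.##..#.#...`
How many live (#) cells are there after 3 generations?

....#......
#......##..
.#.##..#..#
count of #: 5

5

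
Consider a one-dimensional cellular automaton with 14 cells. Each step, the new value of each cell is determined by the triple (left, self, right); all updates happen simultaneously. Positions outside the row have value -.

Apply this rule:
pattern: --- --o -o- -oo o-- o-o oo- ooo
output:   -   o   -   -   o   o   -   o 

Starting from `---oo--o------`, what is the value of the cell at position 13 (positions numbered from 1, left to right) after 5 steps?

step 1: --o--oo-o-----
step 2: -o-oo--o-o----
step 3: o-o--oo-o-o---
step 4: -o-oo--o-o-o--
step 5: o-o--oo-o-o-o-
position 13 holds o

o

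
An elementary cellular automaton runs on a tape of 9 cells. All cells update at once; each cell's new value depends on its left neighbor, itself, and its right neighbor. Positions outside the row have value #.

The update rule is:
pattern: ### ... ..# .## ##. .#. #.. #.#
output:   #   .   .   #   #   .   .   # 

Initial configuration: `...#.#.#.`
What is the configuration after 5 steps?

step 1: ....#.#.#
step 2: .....#.##
step 3: ......###
step 4: ......###  (fixed point — unchanged through step 5)

......###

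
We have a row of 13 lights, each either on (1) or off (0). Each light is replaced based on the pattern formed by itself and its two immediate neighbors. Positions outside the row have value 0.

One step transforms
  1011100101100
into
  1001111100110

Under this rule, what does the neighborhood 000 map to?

0

At position 12 the neighborhood is 000; the next row has 0 there.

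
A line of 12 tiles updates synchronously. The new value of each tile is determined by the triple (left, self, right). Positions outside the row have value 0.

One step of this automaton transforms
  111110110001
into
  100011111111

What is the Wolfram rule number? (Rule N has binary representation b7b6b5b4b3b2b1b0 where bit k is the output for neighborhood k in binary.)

position 1: 111 → 0  (bit 7 = 0)
position 4: 110 → 1  (bit 6 = 1)
position 5: 101 → 1  (bit 5 = 1)
position 8: 100 → 1  (bit 4 = 1)
position 0: 011 → 1  (bit 3 = 1)
position 11: 010 → 1  (bit 2 = 1)
position 10: 001 → 1  (bit 1 = 1)
position 9: 000 → 1  (bit 0 = 1)
bits b7..b0 = 01111111 = 127

127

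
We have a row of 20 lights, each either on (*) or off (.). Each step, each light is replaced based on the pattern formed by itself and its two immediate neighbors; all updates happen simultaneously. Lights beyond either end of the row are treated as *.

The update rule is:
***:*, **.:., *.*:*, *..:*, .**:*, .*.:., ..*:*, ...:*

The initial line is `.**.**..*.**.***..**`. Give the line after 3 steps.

.**.**.**.***.******

**.**.**.**.***.****
*.**.**.**.***.*****
.**.**.**.***.******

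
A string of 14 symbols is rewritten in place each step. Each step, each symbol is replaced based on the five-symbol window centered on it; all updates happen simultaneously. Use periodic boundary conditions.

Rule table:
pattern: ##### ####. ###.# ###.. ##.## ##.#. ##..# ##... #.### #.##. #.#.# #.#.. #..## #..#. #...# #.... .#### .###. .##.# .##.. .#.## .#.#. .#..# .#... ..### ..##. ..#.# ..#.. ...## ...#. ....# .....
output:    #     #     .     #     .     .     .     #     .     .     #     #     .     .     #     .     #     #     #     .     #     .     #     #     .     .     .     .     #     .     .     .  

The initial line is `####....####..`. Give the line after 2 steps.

#.###...#.####

step 1: .####..#.###..
step 2: #.###...#.####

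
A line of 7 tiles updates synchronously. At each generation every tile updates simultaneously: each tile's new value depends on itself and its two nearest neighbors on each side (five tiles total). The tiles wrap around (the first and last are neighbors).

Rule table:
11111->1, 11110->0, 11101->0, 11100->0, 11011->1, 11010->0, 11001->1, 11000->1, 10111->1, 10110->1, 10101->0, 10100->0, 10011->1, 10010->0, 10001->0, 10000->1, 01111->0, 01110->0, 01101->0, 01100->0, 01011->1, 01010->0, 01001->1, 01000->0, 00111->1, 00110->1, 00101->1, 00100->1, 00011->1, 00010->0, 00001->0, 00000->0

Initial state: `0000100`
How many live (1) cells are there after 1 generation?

0000101
count of 1: 2

2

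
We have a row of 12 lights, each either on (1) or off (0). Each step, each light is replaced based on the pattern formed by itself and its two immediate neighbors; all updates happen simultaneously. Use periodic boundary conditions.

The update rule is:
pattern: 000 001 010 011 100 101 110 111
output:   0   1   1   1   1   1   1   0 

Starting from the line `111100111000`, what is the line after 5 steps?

011111111000

100111101101
111100111111
000111100000
001100110000
011111111000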